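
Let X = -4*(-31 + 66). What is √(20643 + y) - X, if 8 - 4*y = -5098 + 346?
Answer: 140 + √21833 ≈ 287.76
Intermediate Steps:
y = 1190 (y = 2 - (-5098 + 346)/4 = 2 - ¼*(-4752) = 2 + 1188 = 1190)
X = -140 (X = -4*35 = -140)
√(20643 + y) - X = √(20643 + 1190) - 1*(-140) = √21833 + 140 = 140 + √21833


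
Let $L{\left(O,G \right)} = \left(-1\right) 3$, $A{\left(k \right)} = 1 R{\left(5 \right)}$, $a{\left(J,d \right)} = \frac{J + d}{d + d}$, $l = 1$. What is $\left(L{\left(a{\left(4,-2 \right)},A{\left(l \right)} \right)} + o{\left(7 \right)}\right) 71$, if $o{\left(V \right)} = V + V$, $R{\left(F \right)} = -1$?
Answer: $781$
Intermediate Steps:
$a{\left(J,d \right)} = \frac{J + d}{2 d}$
$A{\left(k \right)} = -1$ ($A{\left(k \right)} = 1 \left(-1\right) = -1$)
$o{\left(V \right)} = 2 V$
$L{\left(O,G \right)} = -3$
$\left(L{\left(a{\left(4,-2 \right)},A{\left(l \right)} \right)} + o{\left(7 \right)}\right) 71 = \left(-3 + 2 \cdot 7\right) 71 = \left(-3 + 14\right) 71 = 11 \cdot 71 = 781$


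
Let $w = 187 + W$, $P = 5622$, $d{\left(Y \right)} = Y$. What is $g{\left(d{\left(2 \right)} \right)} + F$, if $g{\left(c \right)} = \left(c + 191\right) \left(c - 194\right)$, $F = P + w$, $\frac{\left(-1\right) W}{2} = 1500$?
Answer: $-34247$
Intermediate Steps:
$W = -3000$ ($W = \left(-2\right) 1500 = -3000$)
$w = -2813$ ($w = 187 - 3000 = -2813$)
$F = 2809$ ($F = 5622 - 2813 = 2809$)
$g{\left(c \right)} = \left(-194 + c\right) \left(191 + c\right)$ ($g{\left(c \right)} = \left(191 + c\right) \left(-194 + c\right) = \left(-194 + c\right) \left(191 + c\right)$)
$g{\left(d{\left(2 \right)} \right)} + F = \left(-37054 + 2^{2} - 6\right) + 2809 = \left(-37054 + 4 - 6\right) + 2809 = -37056 + 2809 = -34247$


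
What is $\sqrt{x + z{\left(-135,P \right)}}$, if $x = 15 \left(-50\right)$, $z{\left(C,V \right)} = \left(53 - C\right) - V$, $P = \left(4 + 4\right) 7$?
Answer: $i \sqrt{618} \approx 24.86 i$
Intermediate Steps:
$P = 56$ ($P = 8 \cdot 7 = 56$)
$z{\left(C,V \right)} = 53 - C - V$
$x = -750$
$\sqrt{x + z{\left(-135,P \right)}} = \sqrt{-750 - -132} = \sqrt{-750 + \left(53 + 135 - 56\right)} = \sqrt{-750 + 132} = \sqrt{-618} = i \sqrt{618}$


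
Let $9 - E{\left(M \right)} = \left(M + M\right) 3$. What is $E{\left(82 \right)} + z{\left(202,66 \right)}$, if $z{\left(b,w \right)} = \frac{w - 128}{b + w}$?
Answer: $- \frac{64753}{134} \approx -483.23$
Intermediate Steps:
$z{\left(b,w \right)} = \frac{-128 + w}{b + w}$
$E{\left(M \right)} = 9 - 6 M$ ($E{\left(M \right)} = 9 - \left(M + M\right) 3 = 9 - 2 M 3 = 9 - 6 M$)
$E{\left(82 \right)} + z{\left(202,66 \right)} = \left(9 - 492\right) + \frac{-128 + 66}{202 + 66} = \left(9 - 492\right) + \frac{1}{268} \left(-62\right) = -483 + \frac{1}{268} \left(-62\right) = -483 - \frac{31}{134} = - \frac{64753}{134}$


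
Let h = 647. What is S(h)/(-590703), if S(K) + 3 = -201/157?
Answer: 224/30913457 ≈ 7.2460e-6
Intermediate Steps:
S(K) = -672/157 (S(K) = -3 - 201/157 = -672/157)
S(h)/(-590703) = -672/157/(-590703) = -672/157*(-1/590703) = 224/30913457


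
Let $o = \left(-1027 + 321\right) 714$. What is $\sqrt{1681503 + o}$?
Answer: $\sqrt{1177419} \approx 1085.1$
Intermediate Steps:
$o = -504084$ ($o = \left(-706\right) 714 = -504084$)
$\sqrt{1681503 + o} = \sqrt{1681503 - 504084} = \sqrt{1177419}$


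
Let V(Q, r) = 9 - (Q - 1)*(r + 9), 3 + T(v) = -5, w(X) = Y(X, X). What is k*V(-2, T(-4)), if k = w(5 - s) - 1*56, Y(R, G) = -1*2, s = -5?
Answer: -696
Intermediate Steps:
Y(R, G) = -2
w(X) = -2
T(v) = -8 (T(v) = -3 - 5 = -8)
V(Q, r) = 9 - (-1 + Q)*(9 + r)
k = -58 (k = -2 - 1*56 = -2 - 56 = -58)
k*V(-2, T(-4)) = -58*(18 - 8 - 9*(-2) - 1*(-2)*(-8)) = -58*(18 - 8 + 18 - 16) = -58*12 = -696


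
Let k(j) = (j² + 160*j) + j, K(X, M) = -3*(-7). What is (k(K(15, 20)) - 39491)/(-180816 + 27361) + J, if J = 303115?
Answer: 46514547994/153455 ≈ 3.0312e+5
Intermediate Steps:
K(X, M) = 21
k(j) = j² + 161*j
(k(K(15, 20)) - 39491)/(-180816 + 27361) + J = (21*(161 + 21) - 39491)/(-180816 + 27361) + 303115 = (21*182 - 39491)/(-153455) + 303115 = (3822 - 39491)*(-1/153455) + 303115 = -35669*(-1/153455) + 303115 = 35669/153455 + 303115 = 46514547994/153455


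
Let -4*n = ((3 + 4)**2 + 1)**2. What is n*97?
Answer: -60625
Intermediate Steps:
n = -625 (n = -((3 + 4)**2 + 1)**2/4 = -(7**2 + 1)**2/4 = -(49 + 1)**2/4 = -1/4*50**2 = -1/4*2500 = -625)
n*97 = -625*97 = -60625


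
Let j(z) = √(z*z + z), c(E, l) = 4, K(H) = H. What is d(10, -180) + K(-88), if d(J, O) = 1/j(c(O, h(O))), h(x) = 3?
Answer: -88 + √5/10 ≈ -87.776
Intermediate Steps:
j(z) = √(z + z²) (j(z) = √(z² + z) = √(z + z²))
d(J, O) = √5/10 (d(J, O) = 1/(√(4*(1 + 4))) = 1/(√(4*5)) = 1/(√20) = 1/(2*√5) = √5/10)
d(10, -180) + K(-88) = √5/10 - 88 = -88 + √5/10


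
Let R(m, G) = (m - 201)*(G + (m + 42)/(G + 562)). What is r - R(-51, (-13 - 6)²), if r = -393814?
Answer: -279525434/923 ≈ -3.0284e+5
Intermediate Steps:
R(m, G) = (-201 + m)*(G + (42 + m)/(562 + G))
r - R(-51, (-13 - 6)²) = -393814 - (-8442 + (-51)² - 112962*(-13 - 6)² - 201*(-13 - 6)⁴ - 159*(-51) - 51*(-13 - 6)⁴ + 562*(-13 - 6)²*(-51))/(562 + (-13 - 6)²) = -393814 - (-8442 + 2601 - 112962*(-19)² - 201*((-19)²)² + 8109 - 51*((-19)²)² + 562*(-19)²*(-51))/(562 + (-19)²) = -393814 - (-8442 + 2601 - 112962*361 - 201*361² + 8109 - 51*361² + 562*361*(-51))/(562 + 361) = -393814 - (-8442 + 2601 - 40779282 - 201*130321 + 8109 - 51*130321 - 10346982)/923 = -393814 - (-8442 + 2601 - 40779282 - 26194521 + 8109 - 6646371 - 10346982)/923 = -393814 - (-83964888)/923 = -393814 - 1*(-83964888/923) = -393814 + 83964888/923 = -279525434/923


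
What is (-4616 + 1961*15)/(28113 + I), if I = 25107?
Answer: 24799/53220 ≈ 0.46597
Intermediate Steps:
(-4616 + 1961*15)/(28113 + I) = (-4616 + 1961*15)/(28113 + 25107) = (-4616 + 29415)/53220 = 24799*(1/53220) = 24799/53220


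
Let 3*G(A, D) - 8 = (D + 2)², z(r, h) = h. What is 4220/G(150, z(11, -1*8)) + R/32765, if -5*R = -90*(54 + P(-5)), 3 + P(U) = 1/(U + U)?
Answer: 518556516/1802075 ≈ 287.76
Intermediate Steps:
P(U) = -3 + 1/(2*U) (P(U) = -3 + 1/(U + U) = -3 + 1/(2*U))
G(A, D) = 8/3 + (2 + D)²/3 (G(A, D) = 8/3 + (D + 2)²/3 = 8/3 + (2 + D)²/3)
R = 4581/5 (R = -(-18)*(54 + (-3 + (½)/(-5))) = -(-18)*(54 + (-3 + (½)*(-⅕))) = -(-18)*(54 + (-3 - ⅒)) = -(-18)*(54 - 31/10) = -(-18)*509/10 = -⅕*(-4581) = 4581/5 ≈ 916.20)
4220/G(150, z(11, -1*8)) + R/32765 = 4220/(8/3 + (2 - 1*8)²/3) + (4581/5)/32765 = 4220/(8/3 + (2 - 8)²/3) + (4581/5)*(1/32765) = 4220/(8/3 + (⅓)*(-6)²) + 4581/163825 = 4220/(8/3 + (⅓)*36) + 4581/163825 = 4220/(8/3 + 12) + 4581/163825 = 4220/(44/3) + 4581/163825 = 4220*(3/44) + 4581/163825 = 3165/11 + 4581/163825 = 518556516/1802075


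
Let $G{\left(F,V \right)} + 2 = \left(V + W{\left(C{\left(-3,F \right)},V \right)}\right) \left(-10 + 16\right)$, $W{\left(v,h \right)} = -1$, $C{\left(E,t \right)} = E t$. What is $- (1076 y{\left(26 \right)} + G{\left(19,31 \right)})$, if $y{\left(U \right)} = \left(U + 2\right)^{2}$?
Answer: $-843762$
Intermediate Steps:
$G{\left(F,V \right)} = -8 + 6 V$ ($G{\left(F,V \right)} = -2 + \left(V - 1\right) \left(-10 + 16\right) = -2 + \left(-1 + V\right) 6 = -2 + \left(-6 + 6 V\right) = -8 + 6 V$)
$y{\left(U \right)} = \left(2 + U\right)^{2}$
$- (1076 y{\left(26 \right)} + G{\left(19,31 \right)}) = - (1076 \left(2 + 26\right)^{2} + \left(-8 + 6 \cdot 31\right)) = - (1076 \cdot 28^{2} + \left(-8 + 186\right)) = - (1076 \cdot 784 + 178) = - (843584 + 178) = \left(-1\right) 843762 = -843762$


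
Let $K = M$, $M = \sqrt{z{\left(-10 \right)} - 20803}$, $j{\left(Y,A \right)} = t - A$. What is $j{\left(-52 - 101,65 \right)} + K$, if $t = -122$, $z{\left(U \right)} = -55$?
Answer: $-187 + i \sqrt{20858} \approx -187.0 + 144.42 i$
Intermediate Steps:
$j{\left(Y,A \right)} = -122 - A$
$M = i \sqrt{20858}$ ($M = \sqrt{-55 - 20803} = \sqrt{-20858} = i \sqrt{20858} \approx 144.42 i$)
$K = i \sqrt{20858} \approx 144.42 i$
$j{\left(-52 - 101,65 \right)} + K = \left(-122 - 65\right) + i \sqrt{20858} = -187 + i \sqrt{20858}$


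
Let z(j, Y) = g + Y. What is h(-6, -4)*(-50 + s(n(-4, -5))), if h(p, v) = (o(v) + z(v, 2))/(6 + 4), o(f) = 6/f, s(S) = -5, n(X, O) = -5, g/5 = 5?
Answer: -561/4 ≈ -140.25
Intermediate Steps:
g = 25 (g = 5*5 = 25)
z(j, Y) = 25 + Y
h(p, v) = 27/10 + 3/(5*v) (h(p, v) = (6/v + (25 + 2))/(6 + 4) = (6/v + 27)/10 = (27 + 6/v)*(⅒) = 27/10 + 3/(5*v))
h(-6, -4)*(-50 + s(n(-4, -5))) = ((3/10)*(2 + 9*(-4))/(-4))*(-50 - 5) = ((3/10)*(-¼)*(2 - 36))*(-55) = ((3/10)*(-¼)*(-34))*(-55) = (51/20)*(-55) = -561/4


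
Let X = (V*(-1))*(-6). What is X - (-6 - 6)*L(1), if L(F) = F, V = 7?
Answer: 54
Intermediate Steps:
X = 42 (X = (7*(-1))*(-6) = -7*(-6) = 42)
X - (-6 - 6)*L(1) = 42 - (-6 - 6) = 42 - (-12) = 42 - 1*(-12) = 42 + 12 = 54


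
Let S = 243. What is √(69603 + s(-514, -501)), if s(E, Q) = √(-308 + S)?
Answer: √(69603 + I*√65) ≈ 263.82 + 0.015*I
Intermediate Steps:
s(E, Q) = I*√65 (s(E, Q) = √(-308 + 243) = √(-65) = I*√65)
√(69603 + s(-514, -501)) = √(69603 + I*√65)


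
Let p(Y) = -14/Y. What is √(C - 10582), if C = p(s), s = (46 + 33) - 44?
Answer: 4*I*√16535/5 ≈ 102.87*I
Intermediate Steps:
s = 35 (s = 79 - 44 = 35)
C = -⅖ (C = -14/35 = -14*1/35 = -⅖ ≈ -0.40000)
√(C - 10582) = √(-⅖ - 10582) = √(-52912/5) = 4*I*√16535/5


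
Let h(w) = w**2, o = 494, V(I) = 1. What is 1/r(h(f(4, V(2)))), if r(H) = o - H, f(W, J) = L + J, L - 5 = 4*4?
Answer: 1/10 ≈ 0.10000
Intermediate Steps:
L = 21 (L = 5 + 4*4 = 5 + 16 = 21)
f(W, J) = 21 + J
r(H) = 494 - H
1/r(h(f(4, V(2)))) = 1/(494 - (21 + 1)**2) = 1/(494 - 1*22**2) = 1/(494 - 1*484) = 1/(494 - 484) = 1/10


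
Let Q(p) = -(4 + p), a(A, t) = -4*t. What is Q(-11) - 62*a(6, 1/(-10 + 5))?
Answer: -213/5 ≈ -42.600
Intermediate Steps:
Q(p) = -4 - p
Q(-11) - 62*a(6, 1/(-10 + 5)) = (-4 - 1*(-11)) - (-248)/(-10 + 5) = (-4 + 11) - (-248)/(-5) = 7 - (-248)*(-1)/5 = 7 - 62*⅘ = 7 - 248/5 = -213/5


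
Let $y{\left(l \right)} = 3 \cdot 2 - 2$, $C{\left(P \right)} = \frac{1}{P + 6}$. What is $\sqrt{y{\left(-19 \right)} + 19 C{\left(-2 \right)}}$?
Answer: $\frac{\sqrt{35}}{2} \approx 2.958$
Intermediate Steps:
$C{\left(P \right)} = \frac{1}{6 + P}$
$y{\left(l \right)} = 4$ ($y{\left(l \right)} = 6 - 2 = 4$)
$\sqrt{y{\left(-19 \right)} + 19 C{\left(-2 \right)}} = \sqrt{4 + \frac{19}{6 - 2}} = \sqrt{4 + \frac{19}{4}} = \sqrt{\frac{35}{4}} = \frac{\sqrt{35}}{2}$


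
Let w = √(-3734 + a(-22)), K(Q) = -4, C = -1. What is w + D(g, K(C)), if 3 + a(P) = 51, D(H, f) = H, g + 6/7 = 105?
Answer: 729/7 + I*√3686 ≈ 104.14 + 60.712*I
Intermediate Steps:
g = 729/7 (g = -6/7 + 105 = 729/7 ≈ 104.14)
a(P) = 48 (a(P) = -3 + 51 = 48)
w = I*√3686 (w = √(-3734 + 48) = √(-3686) = I*√3686 ≈ 60.712*I)
w + D(g, K(C)) = I*√3686 + 729/7 = 729/7 + I*√3686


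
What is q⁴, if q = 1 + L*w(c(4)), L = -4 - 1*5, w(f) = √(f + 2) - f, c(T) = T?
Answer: 6102361 - 2470860*√6 ≈ 50015.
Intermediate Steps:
w(f) = √(2 + f) - f
L = -9 (L = -4 - 5 = -9)
q = 37 - 9*√6 (q = 1 - 9*(√(2 + 4) - 1*4) = 1 - 9*(√6 - 4) = 1 - 9*(-4 + √6) = 1 + (36 - 9*√6) = 37 - 9*√6 ≈ 14.955)
q⁴ = (37 - 9*√6)⁴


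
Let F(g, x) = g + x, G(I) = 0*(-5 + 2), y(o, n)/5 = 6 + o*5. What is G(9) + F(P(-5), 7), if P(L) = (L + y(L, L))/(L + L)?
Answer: 17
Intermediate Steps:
y(o, n) = 30 + 25*o (y(o, n) = 5*(6 + o*5) = 5*(6 + 5*o) = 30 + 25*o)
P(L) = (30 + 26*L)/(2*L) (P(L) = (L + (30 + 25*L))/(L + L) = (30 + 26*L)/((2*L)) = (30 + 26*L)*(1/(2*L)) = (30 + 26*L)/(2*L))
G(I) = 0 (G(I) = 0*(-3) = 0)
G(9) + F(P(-5), 7) = 0 + ((13 + 15/(-5)) + 7) = 0 + ((13 + 15*(-⅕)) + 7) = 0 + ((13 - 3) + 7) = 0 + (10 + 7) = 0 + 17 = 17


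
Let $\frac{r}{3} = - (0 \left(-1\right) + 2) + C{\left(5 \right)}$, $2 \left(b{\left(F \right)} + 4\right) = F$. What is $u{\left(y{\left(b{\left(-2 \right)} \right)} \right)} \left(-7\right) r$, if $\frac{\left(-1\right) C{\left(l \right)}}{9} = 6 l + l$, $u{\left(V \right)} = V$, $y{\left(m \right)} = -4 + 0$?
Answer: $-26628$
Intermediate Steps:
$b{\left(F \right)} = -4 + \frac{F}{2}$
$y{\left(m \right)} = -4$
$C{\left(l \right)} = - 63 l$ ($C{\left(l \right)} = - 9 \left(6 l + l\right) = - 9 \cdot 7 l = - 63 l$)
$r = -951$ ($r = 3 \left(- (0 \left(-1\right) + 2) - 315\right) = 3 \left(- (0 + 2) - 315\right) = 3 \left(\left(-1\right) 2 - 315\right) = 3 \left(-2 - 315\right) = 3 \left(-317\right) = -951$)
$u{\left(y{\left(b{\left(-2 \right)} \right)} \right)} \left(-7\right) r = \left(-4\right) \left(-7\right) \left(-951\right) = 28 \left(-951\right) = -26628$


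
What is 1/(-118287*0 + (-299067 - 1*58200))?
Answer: -1/357267 ≈ -2.7990e-6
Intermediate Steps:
1/(-118287*0 + (-299067 - 1*58200)) = 1/(0 + (-299067 - 58200)) = 1/(0 - 357267) = 1/(-357267) = -1/357267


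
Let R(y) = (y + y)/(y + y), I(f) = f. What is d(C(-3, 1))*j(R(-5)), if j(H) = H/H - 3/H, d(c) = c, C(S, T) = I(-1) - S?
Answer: -4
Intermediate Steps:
C(S, T) = -1 - S
R(y) = 1 (R(y) = (2*y)/((2*y)) = (2*y)*(1/(2*y)) = 1)
j(H) = 1 - 3/H
d(C(-3, 1))*j(R(-5)) = (-1 - 1*(-3))*((-3 + 1)/1) = (-1 + 3)*(1*(-2)) = 2*(-2) = -4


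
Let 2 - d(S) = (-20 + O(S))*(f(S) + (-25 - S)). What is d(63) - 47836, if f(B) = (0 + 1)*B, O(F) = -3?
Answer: -48409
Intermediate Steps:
f(B) = B (f(B) = 1*B = B)
d(S) = -573 (d(S) = 2 - (-20 - 3)*(S + (-25 - S)) = 2 - (-23)*(-25) = 2 - 1*575 = 2 - 575 = -573)
d(63) - 47836 = -573 - 47836 = -48409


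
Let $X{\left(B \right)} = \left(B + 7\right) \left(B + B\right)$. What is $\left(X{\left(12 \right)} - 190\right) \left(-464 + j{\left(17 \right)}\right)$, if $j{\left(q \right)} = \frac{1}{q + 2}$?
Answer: $-123410$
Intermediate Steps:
$j{\left(q \right)} = \frac{1}{2 + q}$
$X{\left(B \right)} = 2 B \left(7 + B\right)$ ($X{\left(B \right)} = \left(7 + B\right) 2 B = 2 B \left(7 + B\right)$)
$\left(X{\left(12 \right)} - 190\right) \left(-464 + j{\left(17 \right)}\right) = \left(2 \cdot 12 \left(7 + 12\right) - 190\right) \left(-464 + \frac{1}{2 + 17}\right) = \left(2 \cdot 12 \cdot 19 - 190\right) \left(-464 + \frac{1}{19}\right) = \left(456 - 190\right) \left(-464 + \frac{1}{19}\right) = 266 \left(- \frac{8815}{19}\right) = -123410$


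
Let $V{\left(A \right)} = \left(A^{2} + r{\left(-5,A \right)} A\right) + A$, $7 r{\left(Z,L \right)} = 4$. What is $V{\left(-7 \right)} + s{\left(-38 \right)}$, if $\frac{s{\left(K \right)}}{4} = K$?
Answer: $-114$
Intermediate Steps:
$r{\left(Z,L \right)} = \frac{4}{7}$ ($r{\left(Z,L \right)} = \frac{1}{7} \cdot 4 = \frac{4}{7}$)
$s{\left(K \right)} = 4 K$
$V{\left(A \right)} = A^{2} + \frac{11 A}{7}$ ($V{\left(A \right)} = \left(A^{2} + \frac{4 A}{7}\right) + A = A^{2} + \frac{11 A}{7}$)
$V{\left(-7 \right)} + s{\left(-38 \right)} = \frac{1}{7} \left(-7\right) \left(11 + 7 \left(-7\right)\right) + 4 \left(-38\right) = \frac{1}{7} \left(-7\right) \left(11 - 49\right) - 152 = \frac{1}{7} \left(-7\right) \left(-38\right) - 152 = 38 - 152 = -114$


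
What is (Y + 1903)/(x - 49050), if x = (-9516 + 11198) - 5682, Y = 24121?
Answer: -13012/26525 ≈ -0.49056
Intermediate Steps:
x = -4000 (x = 1682 - 5682 = -4000)
(Y + 1903)/(x - 49050) = (24121 + 1903)/(-4000 - 49050) = 26024/(-53050) = 26024*(-1/53050) = -13012/26525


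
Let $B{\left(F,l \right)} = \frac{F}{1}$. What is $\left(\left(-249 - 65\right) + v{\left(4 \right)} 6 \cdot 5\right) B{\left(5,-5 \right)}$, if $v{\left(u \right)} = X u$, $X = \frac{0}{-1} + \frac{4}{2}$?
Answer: $-370$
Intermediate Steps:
$X = 2$ ($X = 0 \left(-1\right) + 4 \cdot \frac{1}{2} = 0 + 2 = 2$)
$B{\left(F,l \right)} = F$ ($B{\left(F,l \right)} = F 1 = F$)
$v{\left(u \right)} = 2 u$
$\left(\left(-249 - 65\right) + v{\left(4 \right)} 6 \cdot 5\right) B{\left(5,-5 \right)} = \left(\left(-249 - 65\right) + 2 \cdot 4 \cdot 6 \cdot 5\right) 5 = \left(-314 + 8 \cdot 6 \cdot 5\right) 5 = \left(-314 + 48 \cdot 5\right) 5 = \left(-314 + 240\right) 5 = \left(-74\right) 5 = -370$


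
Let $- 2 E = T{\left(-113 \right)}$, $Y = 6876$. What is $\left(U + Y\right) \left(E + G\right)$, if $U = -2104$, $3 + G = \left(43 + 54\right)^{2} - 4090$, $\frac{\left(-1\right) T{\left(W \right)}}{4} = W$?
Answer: $24289480$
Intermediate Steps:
$T{\left(W \right)} = - 4 W$
$E = -226$ ($E = - \frac{\left(-4\right) \left(-113\right)}{2} = \left(- \frac{1}{2}\right) 452 = -226$)
$G = 5316$ ($G = -3 - \left(4090 - \left(43 + 54\right)^{2}\right) = -3 - \left(4090 - 97^{2}\right) = -3 + \left(9409 - 4090\right) = -3 + 5319 = 5316$)
$\left(U + Y\right) \left(E + G\right) = \left(-2104 + 6876\right) \left(-226 + 5316\right) = 4772 \cdot 5090 = 24289480$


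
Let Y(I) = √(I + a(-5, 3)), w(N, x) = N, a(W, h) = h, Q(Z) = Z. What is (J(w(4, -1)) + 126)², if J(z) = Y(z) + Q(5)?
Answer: (131 + √7)² ≈ 17861.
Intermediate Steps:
Y(I) = √(3 + I) (Y(I) = √(I + 3) = √(3 + I))
J(z) = 5 + √(3 + z) (J(z) = √(3 + z) + 5 = 5 + √(3 + z))
(J(w(4, -1)) + 126)² = ((5 + √(3 + 4)) + 126)² = ((5 + √7) + 126)² = (131 + √7)²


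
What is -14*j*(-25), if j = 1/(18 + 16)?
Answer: 175/17 ≈ 10.294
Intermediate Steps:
j = 1/34 ≈ 0.029412
-14*j*(-25) = -14*1/34*(-25) = -7/17*(-25) = 175/17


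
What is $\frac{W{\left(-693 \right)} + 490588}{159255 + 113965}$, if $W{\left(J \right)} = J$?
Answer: $\frac{97979}{54644} \approx 1.793$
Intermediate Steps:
$\frac{W{\left(-693 \right)} + 490588}{159255 + 113965} = \frac{-693 + 490588}{159255 + 113965} = \frac{489895}{273220} = 489895 \cdot \frac{1}{273220} = \frac{97979}{54644}$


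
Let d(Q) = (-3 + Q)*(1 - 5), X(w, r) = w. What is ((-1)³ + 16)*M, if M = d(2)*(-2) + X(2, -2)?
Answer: -90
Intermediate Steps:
d(Q) = 12 - 4*Q (d(Q) = (-3 + Q)*(-4) = 12 - 4*Q)
M = -6 (M = (12 - 4*2)*(-2) + 2 = (12 - 8)*(-2) + 2 = 4*(-2) + 2 = -8 + 2 = -6)
((-1)³ + 16)*M = ((-1)³ + 16)*(-6) = (-1 + 16)*(-6) = 15*(-6) = -90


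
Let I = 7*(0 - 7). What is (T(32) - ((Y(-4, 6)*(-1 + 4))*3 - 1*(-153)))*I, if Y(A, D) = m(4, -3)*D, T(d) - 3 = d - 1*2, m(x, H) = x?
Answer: 16464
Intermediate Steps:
T(d) = 1 + d (T(d) = 3 + (d - 1*2) = 3 + (d - 2) = 3 + (-2 + d) = 1 + d)
Y(A, D) = 4*D
I = -49 (I = 7*(-7) = -49)
(T(32) - ((Y(-4, 6)*(-1 + 4))*3 - 1*(-153)))*I = ((1 + 32) - (((4*6)*(-1 + 4))*3 - 1*(-153)))*(-49) = (33 - ((24*3)*3 + 153))*(-49) = (33 - (72*3 + 153))*(-49) = (33 - (216 + 153))*(-49) = (33 - 1*369)*(-49) = (33 - 369)*(-49) = -336*(-49) = 16464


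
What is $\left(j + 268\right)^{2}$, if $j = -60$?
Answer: $43264$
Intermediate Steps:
$\left(j + 268\right)^{2} = \left(-60 + 268\right)^{2} = 208^{2} = 43264$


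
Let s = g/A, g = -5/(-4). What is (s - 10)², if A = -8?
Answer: 105625/1024 ≈ 103.15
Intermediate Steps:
g = 5/4 (g = -5*(-¼) = 5/4 ≈ 1.2500)
s = -5/32 (s = (5/4)/(-8) = (5/4)*(-⅛) = -5/32 ≈ -0.15625)
(s - 10)² = (-5/32 - 10)² = (-325/32)² = 105625/1024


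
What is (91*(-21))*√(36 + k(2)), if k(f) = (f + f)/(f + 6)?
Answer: -1911*√146/2 ≈ -11545.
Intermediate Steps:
k(f) = 2*f/(6 + f) (k(f) = (2*f)/(6 + f) = 2*f/(6 + f))
(91*(-21))*√(36 + k(2)) = (91*(-21))*√(36 + 2*2/(6 + 2)) = -1911*√(36 + 2*2/8) = -1911*√(36 + 2*2*(⅛)) = -1911*√(36 + ½) = -1911*√146/2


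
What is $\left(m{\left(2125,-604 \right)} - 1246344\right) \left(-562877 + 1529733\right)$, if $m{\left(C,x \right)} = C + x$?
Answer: $-1203564586488$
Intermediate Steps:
$\left(m{\left(2125,-604 \right)} - 1246344\right) \left(-562877 + 1529733\right) = \left(\left(2125 - 604\right) - 1246344\right) \left(-562877 + 1529733\right) = \left(1521 - 1246344\right) 966856 = \left(-1244823\right) 966856 = -1203564586488$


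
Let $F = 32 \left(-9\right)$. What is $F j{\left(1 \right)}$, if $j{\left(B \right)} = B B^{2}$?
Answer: $-288$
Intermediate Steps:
$F = -288$
$j{\left(B \right)} = B^{3}$
$F j{\left(1 \right)} = - 288 \cdot 1^{3} = \left(-288\right) 1 = -288$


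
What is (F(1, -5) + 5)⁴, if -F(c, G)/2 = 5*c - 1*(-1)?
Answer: 2401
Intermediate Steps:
F(c, G) = -2 - 10*c (F(c, G) = -2*(5*c - 1*(-1)) = -2*(5*c + 1) = -2*(1 + 5*c) = -2 - 10*c)
(F(1, -5) + 5)⁴ = ((-2 - 10*1) + 5)⁴ = ((-2 - 10) + 5)⁴ = (-12 + 5)⁴ = (-7)⁴ = 2401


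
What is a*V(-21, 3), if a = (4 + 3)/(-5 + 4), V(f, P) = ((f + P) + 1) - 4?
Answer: 147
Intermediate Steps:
V(f, P) = -3 + P + f (V(f, P) = ((P + f) + 1) - 4 = (1 + P + f) - 4 = -3 + P + f)
a = -7 (a = 7/(-1) = 7*(-1) = -7)
a*V(-21, 3) = -7*(-3 + 3 - 21) = -7*(-21) = 147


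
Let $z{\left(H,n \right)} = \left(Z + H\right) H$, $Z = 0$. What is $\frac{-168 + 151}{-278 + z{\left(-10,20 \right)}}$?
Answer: $\frac{17}{178} \approx 0.095506$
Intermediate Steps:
$z{\left(H,n \right)} = H^{2}$ ($z{\left(H,n \right)} = \left(0 + H\right) H = H H = H^{2}$)
$\frac{-168 + 151}{-278 + z{\left(-10,20 \right)}} = \frac{-168 + 151}{-278 + \left(-10\right)^{2}} = - \frac{17}{-278 + 100} = - \frac{17}{-178} = \left(-17\right) \left(- \frac{1}{178}\right) = \frac{17}{178}$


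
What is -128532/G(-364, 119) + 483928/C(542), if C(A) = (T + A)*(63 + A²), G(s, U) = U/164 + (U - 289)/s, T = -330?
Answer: -9957327472450130/92393606323 ≈ -1.0777e+5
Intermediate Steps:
G(s, U) = U/164 + (-289 + U)/s (G(s, U) = U*(1/164) + (-289 + U)/s = U/164 + (-289 + U)/s)
C(A) = (-330 + A)*(63 + A²)
-128532/G(-364, 119) + 483928/C(542) = -128532*(-364/(-289 + 119 + (1/164)*119*(-364))) + 483928/(-20790 + 542³ - 330*542² + 63*542) = -128532*(-364/(-289 + 119 - 10829/41)) + 483928/(-20790 + 159220088 - 330*293764 + 34146) = -128532/((-1/364*(-17799/41))) + 483928/(-20790 + 159220088 - 96942120 + 34146) = -128532/17799/14924 + 483928/62291324 = -128532*14924/17799 + 483928*(1/62291324) = -639403856/5933 + 120982/15572831 = -9957327472450130/92393606323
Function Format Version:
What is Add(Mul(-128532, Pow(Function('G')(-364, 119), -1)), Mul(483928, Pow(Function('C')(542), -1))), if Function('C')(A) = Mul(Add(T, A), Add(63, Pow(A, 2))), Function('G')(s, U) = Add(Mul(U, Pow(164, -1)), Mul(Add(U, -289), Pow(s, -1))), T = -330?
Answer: Rational(-9957327472450130, 92393606323) ≈ -1.0777e+5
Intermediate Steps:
Function('G')(s, U) = Add(Mul(Rational(1, 164), U), Mul(Pow(s, -1), Add(-289, U))) (Function('G')(s, U) = Add(Mul(U, Rational(1, 164)), Mul(Add(-289, U), Pow(s, -1))) = Add(Mul(Rational(1, 164), U), Mul(Pow(s, -1), Add(-289, U))))
Function('C')(A) = Mul(Add(-330, A), Add(63, Pow(A, 2)))
Add(Mul(-128532, Pow(Function('G')(-364, 119), -1)), Mul(483928, Pow(Function('C')(542), -1))) = Add(Mul(-128532, Pow(Mul(Pow(-364, -1), Add(-289, 119, Mul(Rational(1, 164), 119, -364))), -1)), Mul(483928, Pow(Add(-20790, Pow(542, 3), Mul(-330, Pow(542, 2)), Mul(63, 542)), -1))) = Add(Mul(-128532, Pow(Mul(Rational(-1, 364), Add(-289, 119, Rational(-10829, 41))), -1)), Mul(483928, Pow(Add(-20790, 159220088, Mul(-330, 293764), 34146), -1))) = Add(Mul(-128532, Pow(Mul(Rational(-1, 364), Rational(-17799, 41)), -1)), Mul(483928, Pow(Add(-20790, 159220088, -96942120, 34146), -1))) = Add(Mul(-128532, Pow(Rational(17799, 14924), -1)), Mul(483928, Pow(62291324, -1))) = Add(Mul(-128532, Rational(14924, 17799)), Mul(483928, Rational(1, 62291324))) = Add(Rational(-639403856, 5933), Rational(120982, 15572831)) = Rational(-9957327472450130, 92393606323)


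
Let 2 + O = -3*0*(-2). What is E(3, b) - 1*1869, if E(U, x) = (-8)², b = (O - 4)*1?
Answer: -1805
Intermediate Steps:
O = -2 (O = -2 - 3*0*(-2) = -2 + 0*(-2) = -2 + 0 = -2)
b = -6 (b = (-2 - 4)*1 = -6*1 = -6)
E(U, x) = 64
E(3, b) - 1*1869 = 64 - 1*1869 = 64 - 1869 = -1805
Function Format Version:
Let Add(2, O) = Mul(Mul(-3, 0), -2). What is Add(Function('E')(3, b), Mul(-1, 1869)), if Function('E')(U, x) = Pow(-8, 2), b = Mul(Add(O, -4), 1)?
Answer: -1805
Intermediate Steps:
O = -2 (O = Add(-2, Mul(Mul(-3, 0), -2)) = Add(-2, Mul(0, -2)) = Add(-2, 0) = -2)
b = -6 (b = Mul(Add(-2, -4), 1) = Mul(-6, 1) = -6)
Function('E')(U, x) = 64
Add(Function('E')(3, b), Mul(-1, 1869)) = Add(64, Mul(-1, 1869)) = Add(64, -1869) = -1805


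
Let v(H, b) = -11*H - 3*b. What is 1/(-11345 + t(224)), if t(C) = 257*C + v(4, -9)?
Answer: 1/46206 ≈ 2.1642e-5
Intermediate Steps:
t(C) = -17 + 257*C (t(C) = 257*C + (-11*4 - 3*(-9)) = 257*C + (-44 + 27) = 257*C - 17 = -17 + 257*C)
1/(-11345 + t(224)) = 1/(-11345 + (-17 + 257*224)) = 1/(-11345 + (-17 + 57568)) = 1/(-11345 + 57551) = 1/46206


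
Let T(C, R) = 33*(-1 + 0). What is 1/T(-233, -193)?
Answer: -1/33 ≈ -0.030303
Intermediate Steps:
T(C, R) = -33 (T(C, R) = 33*(-1) = -33)
1/T(-233, -193) = 1/(-33) = -1/33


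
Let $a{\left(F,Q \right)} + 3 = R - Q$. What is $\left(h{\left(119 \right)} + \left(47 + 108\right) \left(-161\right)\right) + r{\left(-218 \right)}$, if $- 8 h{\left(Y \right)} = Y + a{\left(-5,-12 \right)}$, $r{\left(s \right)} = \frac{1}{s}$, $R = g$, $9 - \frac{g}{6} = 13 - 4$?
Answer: $- \frac{5443679}{218} \approx -24971.0$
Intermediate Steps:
$g = 0$ ($g = 54 - 6 \left(13 - 4\right) = 54 - 54 = 0$)
$R = 0$
$a{\left(F,Q \right)} = -3 - Q$ ($a{\left(F,Q \right)} = -3 + \left(0 - Q\right) = -3 - Q$)
$h{\left(Y \right)} = - \frac{9}{8} - \frac{Y}{8}$ ($h{\left(Y \right)} = - \frac{Y - -9}{8} = - \frac{Y + \left(-3 + 12\right)}{8} = - \frac{Y + 9}{8} = - \frac{9 + Y}{8} = - \frac{9}{8} - \frac{Y}{8}$)
$\left(h{\left(119 \right)} + \left(47 + 108\right) \left(-161\right)\right) + r{\left(-218 \right)} = \left(\left(- \frac{9}{8} - \frac{119}{8}\right) + \left(47 + 108\right) \left(-161\right)\right) + \frac{1}{-218} = \left(\left(- \frac{9}{8} - \frac{119}{8}\right) + 155 \left(-161\right)\right) - \frac{1}{218} = \left(-16 - 24955\right) - \frac{1}{218} = -24971 - \frac{1}{218} = - \frac{5443679}{218}$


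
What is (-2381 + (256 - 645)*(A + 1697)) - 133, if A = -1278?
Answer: -165505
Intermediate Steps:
(-2381 + (256 - 645)*(A + 1697)) - 133 = (-2381 + (256 - 645)*(-1278 + 1697)) - 133 = (-2381 - 389*419) - 133 = (-2381 - 162991) - 133 = -165372 - 133 = -165505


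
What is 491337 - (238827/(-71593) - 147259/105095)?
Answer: 3696887823077047/7524066335 ≈ 4.9134e+5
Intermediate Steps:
491337 - (238827/(-71593) - 147259/105095) = 491337 - (238827*(-1/71593) - 147259*1/105095) = 491337 - (-238827/71593 - 147259/105095) = 491337 - 1*(-35642237152/7524066335) = 491337 + 35642237152/7524066335 = 3696887823077047/7524066335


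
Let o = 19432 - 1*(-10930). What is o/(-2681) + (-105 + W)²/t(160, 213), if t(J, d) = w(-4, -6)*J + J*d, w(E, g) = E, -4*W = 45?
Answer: -3133037051/286888448 ≈ -10.921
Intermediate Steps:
W = -45/4 (W = -¼*45 = -45/4 ≈ -11.250)
o = 30362 (o = 19432 + 10930 = 30362)
t(J, d) = -4*J + J*d
o/(-2681) + (-105 + W)²/t(160, 213) = 30362/(-2681) + (-105 - 45/4)²/((160*(-4 + 213))) = 30362*(-1/2681) + (-465/4)²/((160*209)) = -30362/2681 + (216225/16)/33440 = -30362/2681 + (216225/16)*(1/33440) = -30362/2681 + 43245/107008 = -3133037051/286888448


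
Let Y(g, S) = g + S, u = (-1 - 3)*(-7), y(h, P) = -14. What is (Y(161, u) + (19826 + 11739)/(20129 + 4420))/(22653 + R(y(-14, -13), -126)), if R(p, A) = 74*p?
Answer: 4671326/530675733 ≈ 0.0088026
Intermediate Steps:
u = 28 (u = -4*(-7) = 28)
Y(g, S) = S + g
(Y(161, u) + (19826 + 11739)/(20129 + 4420))/(22653 + R(y(-14, -13), -126)) = ((28 + 161) + (19826 + 11739)/(20129 + 4420))/(22653 + 74*(-14)) = (189 + 31565/24549)/(22653 - 1036) = (189 + 31565*(1/24549))/21617 = (189 + 31565/24549)*(1/21617) = (4671326/24549)*(1/21617) = 4671326/530675733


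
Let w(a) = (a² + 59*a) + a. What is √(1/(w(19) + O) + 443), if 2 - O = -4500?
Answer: √1773773110/2001 ≈ 21.048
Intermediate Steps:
O = 4502 (O = 2 - 1*(-4500) = 2 + 4500 = 4502)
w(a) = a² + 60*a
√(1/(w(19) + O) + 443) = √(1/(19*(60 + 19) + 4502) + 443) = √(1/(19*79 + 4502) + 443) = √(1/(1501 + 4502) + 443) = √(1/6003 + 443) = √(2659330/6003) = √1773773110/2001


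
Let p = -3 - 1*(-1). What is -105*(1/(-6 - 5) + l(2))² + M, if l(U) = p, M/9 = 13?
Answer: -41388/121 ≈ -342.05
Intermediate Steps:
M = 117 (M = 9*13 = 117)
p = -2 (p = -3 + 1 = -2)
l(U) = -2
-105*(1/(-6 - 5) + l(2))² + M = -105*(1/(-6 - 5) - 2)² + 117 = -105*(1/(-11) - 2)² + 117 = -105*(-1/11 - 2)² + 117 = -105*(-23/11)² + 117 = -105*529/121 + 117 = -55545/121 + 117 = -41388/121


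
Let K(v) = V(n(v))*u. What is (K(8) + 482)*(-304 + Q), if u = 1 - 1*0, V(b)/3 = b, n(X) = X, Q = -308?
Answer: -309672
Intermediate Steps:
V(b) = 3*b
u = 1 (u = 1 + 0 = 1)
K(v) = 3*v (K(v) = (3*v)*1 = 3*v)
(K(8) + 482)*(-304 + Q) = (3*8 + 482)*(-304 - 308) = (24 + 482)*(-612) = 506*(-612) = -309672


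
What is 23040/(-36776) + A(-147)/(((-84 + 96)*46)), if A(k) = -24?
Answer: -70837/105731 ≈ -0.66997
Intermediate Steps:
23040/(-36776) + A(-147)/(((-84 + 96)*46)) = 23040/(-36776) - 24*1/(46*(-84 + 96)) = 23040*(-1/36776) - 24/(12*46) = -2880/4597 - 24/552 = -2880/4597 - 24*1/552 = -2880/4597 - 1/23 = -70837/105731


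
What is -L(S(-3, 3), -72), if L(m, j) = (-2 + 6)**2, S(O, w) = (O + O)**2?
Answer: -16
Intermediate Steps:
S(O, w) = 4*O**2 (S(O, w) = (2*O)**2 = 4*O**2)
L(m, j) = 16 (L(m, j) = 4**2 = 16)
-L(S(-3, 3), -72) = -1*16 = -16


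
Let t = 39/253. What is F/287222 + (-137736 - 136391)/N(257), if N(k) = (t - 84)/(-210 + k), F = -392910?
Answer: 468116589631012/3046420143 ≈ 1.5366e+5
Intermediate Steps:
t = 39/253 (t = 39*(1/253) = 39/253 ≈ 0.15415)
N(k) = -21213/(253*(-210 + k)) (N(k) = (39/253 - 84)/(-210 + k) = -21213/(253*(-210 + k)))
F/287222 + (-137736 - 136391)/N(257) = -392910/287222 + (-137736 - 136391)/((-21213/(-53130 + 253*257))) = -392910*1/287222 - 274127/((-21213/(-53130 + 65021))) = -196455/143611 - 274127/((-21213/11891)) = -196455/143611 - 274127/((-21213*1/11891)) = -196455/143611 - 274127/(-21213/11891) = -196455/143611 - 274127*(-11891/21213) = -196455/143611 + 3259644157/21213 = 468116589631012/3046420143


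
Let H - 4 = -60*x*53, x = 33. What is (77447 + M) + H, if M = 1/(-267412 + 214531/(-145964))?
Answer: -1072970981731775/39032739699 ≈ -27489.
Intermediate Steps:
H = -104936 (H = 4 - 60*33*53 = 4 - 1980*53 = 4 - 104940 = -104936)
M = -145964/39032739699 (M = 1/(-267412 + 214531*(-1/145964)) = 1/(-267412 - 214531/145964) = 1/(-39032739699/145964) = -145964/39032739699 ≈ -3.7395e-6)
(77447 + M) + H = (77447 - 145964/39032739699) - 104936 = 3022968591322489/39032739699 - 104936 = -1072970981731775/39032739699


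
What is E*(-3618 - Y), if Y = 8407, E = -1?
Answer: 12025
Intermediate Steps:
E*(-3618 - Y) = -(-3618 - 1*8407) = -(-3618 - 8407) = -1*(-12025) = 12025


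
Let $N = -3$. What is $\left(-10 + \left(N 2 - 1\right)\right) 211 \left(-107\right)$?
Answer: $383809$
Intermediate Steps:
$\left(-10 + \left(N 2 - 1\right)\right) 211 \left(-107\right) = \left(-10 - 7\right) 211 \left(-107\right) = \left(-17\right) 211 \left(-107\right) = \left(-3587\right) \left(-107\right) = 383809$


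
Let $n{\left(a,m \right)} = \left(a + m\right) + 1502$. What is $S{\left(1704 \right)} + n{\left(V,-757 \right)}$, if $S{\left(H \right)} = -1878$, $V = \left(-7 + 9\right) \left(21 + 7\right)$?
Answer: $-1077$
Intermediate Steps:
$V = 56$ ($V = 2 \cdot 28 = 56$)
$n{\left(a,m \right)} = 1502 + a + m$
$S{\left(1704 \right)} + n{\left(V,-757 \right)} = -1878 + \left(1502 + 56 - 757\right) = -1878 + 801 = -1077$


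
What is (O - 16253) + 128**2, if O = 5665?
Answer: 5796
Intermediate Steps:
(O - 16253) + 128**2 = (5665 - 16253) + 128**2 = -10588 + 16384 = 5796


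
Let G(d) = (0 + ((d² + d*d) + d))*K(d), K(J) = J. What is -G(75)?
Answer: -849375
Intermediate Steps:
G(d) = d*(d + 2*d²) (G(d) = (0 + ((d² + d*d) + d))*d = (0 + ((d² + d²) + d))*d = (0 + (2*d² + d))*d = (0 + (d + 2*d²))*d = (d + 2*d²)*d = d*(d + 2*d²))
-G(75) = -75²*(1 + 2*75) = -5625*(1 + 150) = -5625*151 = -1*849375 = -849375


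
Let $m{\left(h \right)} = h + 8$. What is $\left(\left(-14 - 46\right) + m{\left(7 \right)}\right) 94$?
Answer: $-4230$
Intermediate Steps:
$m{\left(h \right)} = 8 + h$
$\left(\left(-14 - 46\right) + m{\left(7 \right)}\right) 94 = \left(\left(-14 - 46\right) + \left(8 + 7\right)\right) 94 = \left(\left(-14 - 46\right) + 15\right) 94 = \left(-60 + 15\right) 94 = \left(-45\right) 94 = -4230$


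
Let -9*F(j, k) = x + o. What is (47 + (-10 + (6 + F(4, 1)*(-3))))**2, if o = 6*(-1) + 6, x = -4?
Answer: 15625/9 ≈ 1736.1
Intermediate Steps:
o = 0 (o = -6 + 6 = 0)
F(j, k) = 4/9 (F(j, k) = -(-4 + 0)/9 = -1/9*(-4) = 4/9)
(47 + (-10 + (6 + F(4, 1)*(-3))))**2 = (47 + (-10 + (6 + (4/9)*(-3))))**2 = (47 + (-10 + (6 - 4/3)))**2 = (47 + (-10 + 14/3))**2 = (47 - 16/3)**2 = (125/3)**2 = 15625/9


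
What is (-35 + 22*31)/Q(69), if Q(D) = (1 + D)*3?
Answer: 647/210 ≈ 3.0810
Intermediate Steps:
Q(D) = 3 + 3*D
(-35 + 22*31)/Q(69) = (-35 + 22*31)/(3 + 3*69) = (-35 + 682)/(3 + 207) = 647/210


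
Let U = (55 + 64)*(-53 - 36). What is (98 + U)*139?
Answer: -1458527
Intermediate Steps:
U = -10591 (U = 119*(-89) = -10591)
(98 + U)*139 = (98 - 10591)*139 = -10493*139 = -1458527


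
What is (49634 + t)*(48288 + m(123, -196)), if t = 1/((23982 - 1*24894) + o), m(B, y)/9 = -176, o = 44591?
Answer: 101252566696848/43679 ≈ 2.3181e+9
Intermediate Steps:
m(B, y) = -1584 (m(B, y) = 9*(-176) = -1584)
t = 1/43679 (t = 1/((23982 - 1*24894) + 44591) = 1/((23982 - 24894) + 44591) = 1/(-912 + 44591) = 1/43679 ≈ 2.2894e-5)
(49634 + t)*(48288 + m(123, -196)) = (49634 + 1/43679)*(48288 - 1584) = (2167963487/43679)*46704 = 101252566696848/43679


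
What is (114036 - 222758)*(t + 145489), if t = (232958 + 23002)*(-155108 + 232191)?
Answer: -2145118782194018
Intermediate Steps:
t = 19730164680 (t = 255960*77083 = 19730164680)
(114036 - 222758)*(t + 145489) = (114036 - 222758)*(19730164680 + 145489) = -108722*19730310169 = -2145118782194018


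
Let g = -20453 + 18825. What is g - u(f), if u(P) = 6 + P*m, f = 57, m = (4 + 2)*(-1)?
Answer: -1292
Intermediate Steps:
m = -6 (m = 6*(-1) = -6)
g = -1628
u(P) = 6 - 6*P (u(P) = 6 + P*(-6) = 6 - 6*P)
g - u(f) = -1628 - (6 - 6*57) = -1628 - (6 - 342) = -1628 - 1*(-336) = -1628 + 336 = -1292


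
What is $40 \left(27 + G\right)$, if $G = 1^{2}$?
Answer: $1120$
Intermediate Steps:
$G = 1$
$40 \left(27 + G\right) = 40 \left(27 + 1\right) = 40 \cdot 28 = 1120$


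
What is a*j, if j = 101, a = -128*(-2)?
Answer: 25856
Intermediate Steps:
a = 256
a*j = 256*101 = 25856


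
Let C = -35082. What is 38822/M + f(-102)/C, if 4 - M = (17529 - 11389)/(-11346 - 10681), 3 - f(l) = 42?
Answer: 119046632165/13120668 ≈ 9073.2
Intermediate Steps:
f(l) = -39 (f(l) = 3 - 1*42 = 3 - 42 = -39)
M = 94248/22027 (M = 4 - (17529 - 11389)/(-11346 - 10681) = 4 - 6140/(-22027) = 4 - 6140*(-1)/22027 = 4 - 1*(-6140/22027) = 4 + 6140/22027 = 94248/22027 ≈ 4.2787)
38822/M + f(-102)/C = 38822/(94248/22027) - 39/(-35082) = 38822*(22027/94248) - 39*(-1/35082) = 61080871/6732 + 13/11694 = 119046632165/13120668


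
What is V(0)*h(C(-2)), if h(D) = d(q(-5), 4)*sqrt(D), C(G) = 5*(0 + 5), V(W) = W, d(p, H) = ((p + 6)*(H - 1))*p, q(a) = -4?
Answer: 0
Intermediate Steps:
d(p, H) = p*(-1 + H)*(6 + p) (d(p, H) = ((6 + p)*(-1 + H))*p = ((-1 + H)*(6 + p))*p = p*(-1 + H)*(6 + p))
C(G) = 25 (C(G) = 5*5 = 25)
h(D) = -24*sqrt(D) (h(D) = (-4*(-6 - 1*(-4) + 6*4 + 4*(-4)))*sqrt(D) = (-4*(-6 + 4 + 24 - 16))*sqrt(D) = (-4*6)*sqrt(D) = -24*sqrt(D))
V(0)*h(C(-2)) = 0*(-24*sqrt(25)) = 0*(-24*5) = 0*(-120) = 0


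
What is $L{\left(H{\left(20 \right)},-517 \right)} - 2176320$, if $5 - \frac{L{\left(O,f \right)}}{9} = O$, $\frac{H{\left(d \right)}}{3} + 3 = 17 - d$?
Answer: $-2176113$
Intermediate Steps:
$H{\left(d \right)} = 42 - 3 d$ ($H{\left(d \right)} = -9 + 3 \left(17 - d\right) = -9 - \left(-51 + 3 d\right) = 42 - 3 d$)
$L{\left(O,f \right)} = 45 - 9 O$
$L{\left(H{\left(20 \right)},-517 \right)} - 2176320 = \left(45 - 9 \left(42 - 60\right)\right) - 2176320 = \left(45 - -162\right) - 2176320 = \left(45 + 162\right) - 2176320 = 207 - 2176320 = -2176113$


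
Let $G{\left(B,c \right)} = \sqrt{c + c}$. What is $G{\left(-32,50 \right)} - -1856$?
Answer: $1866$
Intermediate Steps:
$G{\left(B,c \right)} = \sqrt{2} \sqrt{c}$ ($G{\left(B,c \right)} = \sqrt{2 c} = \sqrt{2} \sqrt{c}$)
$G{\left(-32,50 \right)} - -1856 = \sqrt{2} \sqrt{50} - -1856 = \sqrt{2} \cdot 5 \sqrt{2} + 1856 = 10 + 1856 = 1866$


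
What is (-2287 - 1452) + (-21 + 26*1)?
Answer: -3734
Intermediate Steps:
(-2287 - 1452) + (-21 + 26*1) = -3739 + (-21 + 26) = -3739 + 5 = -3734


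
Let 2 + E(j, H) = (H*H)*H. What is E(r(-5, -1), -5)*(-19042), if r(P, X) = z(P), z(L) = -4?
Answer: 2418334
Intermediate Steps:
r(P, X) = -4
E(j, H) = -2 + H**3 (E(j, H) = -2 + (H*H)*H = -2 + H**2*H = -2 + H**3)
E(r(-5, -1), -5)*(-19042) = (-2 + (-5)**3)*(-19042) = (-2 - 125)*(-19042) = -127*(-19042) = 2418334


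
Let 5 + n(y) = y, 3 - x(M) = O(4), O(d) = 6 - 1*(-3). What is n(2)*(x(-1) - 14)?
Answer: 60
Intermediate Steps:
O(d) = 9 (O(d) = 6 + 3 = 9)
x(M) = -6 (x(M) = 3 - 1*9 = 3 - 9 = -6)
n(y) = -5 + y
n(2)*(x(-1) - 14) = (-5 + 2)*(-6 - 14) = -3*(-20) = 60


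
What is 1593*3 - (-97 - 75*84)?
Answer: 11176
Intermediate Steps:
1593*3 - (-97 - 75*84) = 4779 - (-97 - 6300) = 4779 - 1*(-6397) = 4779 + 6397 = 11176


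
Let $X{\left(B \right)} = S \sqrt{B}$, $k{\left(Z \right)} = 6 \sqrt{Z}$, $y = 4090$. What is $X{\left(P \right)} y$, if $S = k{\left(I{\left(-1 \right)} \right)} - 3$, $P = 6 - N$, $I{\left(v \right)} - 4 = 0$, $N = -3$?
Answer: $110430$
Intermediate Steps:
$I{\left(v \right)} = 4$ ($I{\left(v \right)} = 4 + 0 = 4$)
$P = 9$ ($P = 6 - -3 = 6 + 3 = 9$)
$S = 9$ ($S = 6 \sqrt{4} - 3 = 6 \cdot 2 - 3 = 12 - 3 = 9$)
$X{\left(B \right)} = 9 \sqrt{B}$
$X{\left(P \right)} y = 9 \sqrt{9} \cdot 4090 = 9 \cdot 3 \cdot 4090 = 27 \cdot 4090 = 110430$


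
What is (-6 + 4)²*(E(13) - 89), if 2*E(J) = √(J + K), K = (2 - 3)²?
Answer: -356 + 2*√14 ≈ -348.52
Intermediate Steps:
K = 1 (K = (-1)² = 1)
E(J) = √(1 + J)/2 (E(J) = √(J + 1)/2 = √(1 + J)/2)
(-6 + 4)²*(E(13) - 89) = (-6 + 4)²*(√(1 + 13)/2 - 89) = (-2)²*(√14/2 - 89) = 4*(-89 + √14/2) = -356 + 2*√14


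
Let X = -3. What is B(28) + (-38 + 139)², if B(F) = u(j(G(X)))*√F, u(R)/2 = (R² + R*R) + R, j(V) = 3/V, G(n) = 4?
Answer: 10201 + 15*√7/2 ≈ 10221.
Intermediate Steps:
u(R) = 2*R + 4*R² (u(R) = 2*((R² + R*R) + R) = 2*((R² + R²) + R) = 2*(2*R² + R) = 2*(R + 2*R²) = 2*R + 4*R²)
B(F) = 15*√F/4 (B(F) = (2*(3/4)*(1 + 2*(3/4)))*√F = (2*(3*(¼))*(1 + 2*(3*(¼))))*√F = (2*(¾)*(1 + 2*(¾)))*√F = (2*(¾)*(1 + 3/2))*√F = (2*(¾)*(5/2))*√F = 15*√F/4)
B(28) + (-38 + 139)² = 15*√28/4 + (-38 + 139)² = 15*(2*√7)/4 + 101² = 15*√7/2 + 10201 = 10201 + 15*√7/2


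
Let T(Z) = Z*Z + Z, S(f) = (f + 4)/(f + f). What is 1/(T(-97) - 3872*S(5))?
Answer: 5/29136 ≈ 0.00017161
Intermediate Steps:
S(f) = (4 + f)/(2*f) (S(f) = (4 + f)/((2*f)) = (4 + f)*(1/(2*f)) = (4 + f)/(2*f))
T(Z) = Z + Z² (T(Z) = Z² + Z = Z + Z²)
1/(T(-97) - 3872*S(5)) = 1/(-97*(1 - 97) - 1936*(4 + 5)/5) = 1/(-97*(-96) - 1936*9/5) = 1/(9312 - 3872*9/10) = 1/(9312 - 17424/5) = 1/(29136/5) = 5/29136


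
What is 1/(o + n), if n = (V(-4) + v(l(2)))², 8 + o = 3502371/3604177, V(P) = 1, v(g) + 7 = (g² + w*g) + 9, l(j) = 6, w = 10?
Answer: 3604177/35299207732 ≈ 0.00010210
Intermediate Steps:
v(g) = 2 + g² + 10*g (v(g) = -7 + ((g² + 10*g) + 9) = -7 + (9 + g² + 10*g) = 2 + g² + 10*g)
o = -25331045/3604177 (o = -8 + 3502371/3604177 = -25331045/3604177 ≈ -7.0282)
n = 9801 (n = (1 + (2 + 6² + 10*6))² = (1 + (2 + 36 + 60))² = (1 + 98)² = 99² = 9801)
1/(o + n) = 1/(-25331045/3604177 + 9801) = 1/(35299207732/3604177) = 3604177/35299207732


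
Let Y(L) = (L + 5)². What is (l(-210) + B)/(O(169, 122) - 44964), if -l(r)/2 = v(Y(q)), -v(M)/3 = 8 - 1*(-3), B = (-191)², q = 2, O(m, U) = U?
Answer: -5221/6406 ≈ -0.81502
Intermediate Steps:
B = 36481
Y(L) = (5 + L)²
v(M) = -33 (v(M) = -3*(8 - 1*(-3)) = -3*(8 + 3) = -3*11 = -33)
l(r) = 66 (l(r) = -2*(-33) = 66)
(l(-210) + B)/(O(169, 122) - 44964) = (66 + 36481)/(122 - 44964) = 36547/(-44842) = 36547*(-1/44842) = -5221/6406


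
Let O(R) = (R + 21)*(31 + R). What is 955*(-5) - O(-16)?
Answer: -4850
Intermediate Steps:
O(R) = (21 + R)*(31 + R)
955*(-5) - O(-16) = 955*(-5) - (651 + (-16)² + 52*(-16)) = -4775 - (651 + 256 - 832) = -4775 - 1*75 = -4775 - 75 = -4850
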